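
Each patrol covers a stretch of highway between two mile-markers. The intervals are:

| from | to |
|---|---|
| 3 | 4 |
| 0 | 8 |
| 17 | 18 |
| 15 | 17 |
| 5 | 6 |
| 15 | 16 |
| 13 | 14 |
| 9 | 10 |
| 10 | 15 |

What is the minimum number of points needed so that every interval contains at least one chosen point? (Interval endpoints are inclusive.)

By right end: [3,4]  [5,6]  [0,8]  [9,10]  [13,14]  [10,15]  [15,16]  [15,17]  [17,18]
[3,4] uncovered → point at 4; [5,6] uncovered → point at 6; [9,10] uncovered → point at 10; [13,14] uncovered → point at 14; [15,16] uncovered → point at 16; [17,18] uncovered → point at 18.
Points: 4, 6, 10, 14, 16, 18 (6 total).

6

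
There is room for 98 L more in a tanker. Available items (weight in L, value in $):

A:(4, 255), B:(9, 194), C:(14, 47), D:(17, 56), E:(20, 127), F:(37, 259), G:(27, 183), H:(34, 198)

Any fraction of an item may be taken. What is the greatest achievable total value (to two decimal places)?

1023.82

Greedy by value/weight ratio, highest first.
Ratios (sorted): A 63.75, B 21.56, F 7.00, G 6.78, E 6.35, H 5.82, C 3.36, D 3.29
take A (4 @ 255); take B (9 @ 194); take F (37 @ 259); take G (27 @ 183); take E (20 @ 127); take 1/34 of H → 5.82. Capacity used 98/98.
Total value = 1023.82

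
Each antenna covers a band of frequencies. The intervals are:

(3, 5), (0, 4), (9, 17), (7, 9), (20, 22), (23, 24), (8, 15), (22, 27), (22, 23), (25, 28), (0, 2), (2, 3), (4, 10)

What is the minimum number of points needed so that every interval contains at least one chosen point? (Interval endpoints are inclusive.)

6

Process intervals by earliest right end; each time one isn't hit yet, stab at its right endpoint.
By right end: [0,2]  [2,3]  [0,4]  [3,5]  [7,9]  [4,10]  [8,15]  [9,17]  [20,22]  [22,23]  [23,24]  [22,27]  [25,28]
[0,2] uncovered → point at 2; [3,5] uncovered → point at 5; [7,9] uncovered → point at 9; [20,22] uncovered → point at 22; [23,24] uncovered → point at 24; [25,28] uncovered → point at 28.
Points: 2, 5, 9, 22, 24, 28 (6 total).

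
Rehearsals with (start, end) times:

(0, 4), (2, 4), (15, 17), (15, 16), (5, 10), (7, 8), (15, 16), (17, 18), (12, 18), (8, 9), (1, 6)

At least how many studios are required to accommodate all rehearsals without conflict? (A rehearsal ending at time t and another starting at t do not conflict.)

The answer is the maximum number of intervals overlapping at any instant.
starts: [0, 1, 2, 5, 7, 8, 12, 15, 15, 15, 17]
ends:   [4, 4, 6, 8, 9, 10, 16, 16, 17, 18, 18]
s0→1 s1→2 s2→3 e4→2 e4→1 s5→2 e6→1 s7→2 e8→1 s8→2 e9→1 e10→0 s12→1 s15→2 s15→3 s15→4  — peak 4.

4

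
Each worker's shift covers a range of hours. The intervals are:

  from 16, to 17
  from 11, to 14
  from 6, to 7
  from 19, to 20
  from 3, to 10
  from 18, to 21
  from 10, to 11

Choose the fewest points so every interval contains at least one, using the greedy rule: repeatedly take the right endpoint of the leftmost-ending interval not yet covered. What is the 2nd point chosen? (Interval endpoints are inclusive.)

11

Sort by right endpoint; whenever an interval is uncovered, place a point at its right end.
Sorted: [6,7] [3,10] [10,11] [11,14] [16,17] [19,20] [18,21]
{[6,7],[3,10]} hit by 7; {[10,11],[11,14]} hit by 11; {[16,17]} hit by 17; {[19,20],[18,21]} hit by 20.
Points: 7, 11, 17, 20 (4 total).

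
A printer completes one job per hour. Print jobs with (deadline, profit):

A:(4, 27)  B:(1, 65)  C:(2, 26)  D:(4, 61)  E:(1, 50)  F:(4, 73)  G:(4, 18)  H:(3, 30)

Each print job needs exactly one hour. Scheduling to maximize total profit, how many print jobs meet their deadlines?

4

By profit: F(d4,73), B(d1,65), D(d4,61), E(d1,50), H(d3,30), A(d4,27), C(d2,26), G(d4,18)
F→slot 4; B→slot 1; D→slot 3; E skipped; H→slot 2; A skipped; C skipped; G skipped.
4 of 8 scheduled.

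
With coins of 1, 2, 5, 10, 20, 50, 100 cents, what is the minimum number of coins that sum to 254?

5

Use the largest denomination that fits, subtract, and repeat.
254 − 2×100→54 − 1×50→4 − 2×2→0
Total coins = 2 + 1 + 2 = 5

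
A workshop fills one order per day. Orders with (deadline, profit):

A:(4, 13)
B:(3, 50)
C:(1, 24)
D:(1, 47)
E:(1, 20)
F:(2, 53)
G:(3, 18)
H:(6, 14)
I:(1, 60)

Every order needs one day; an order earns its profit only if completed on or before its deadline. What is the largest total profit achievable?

Sort by profit descending; place each in the latest free slot ≤ its deadline.
By profit: I(d1,60), F(d2,53), B(d3,50), D(d1,47), C(d1,24), E(d1,20), G(d3,18), H(d6,14), A(d4,13)
I→slot 1; F→slot 2; B→slot 3; D skipped; C skipped; E skipped; G skipped; H→slot 6; A→slot 4.
Profit = 60 + 53 + 50 + 13 + 14 = 190

190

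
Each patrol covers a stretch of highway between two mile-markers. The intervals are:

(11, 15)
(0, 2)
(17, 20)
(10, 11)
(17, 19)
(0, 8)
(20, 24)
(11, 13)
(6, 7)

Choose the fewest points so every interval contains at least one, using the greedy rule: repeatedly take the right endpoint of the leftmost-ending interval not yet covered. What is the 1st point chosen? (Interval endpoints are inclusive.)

Sort by right endpoint; whenever an interval is uncovered, place a point at its right end.
Sorted: [0,2] [6,7] [0,8] [10,11] [11,13] [11,15] [17,19] [17,20] [20,24]
{[0,2]} hit by 2; {[6,7],[0,8]} hit by 7; {[10,11],[11,13],[11,15]} hit by 11; {[17,19],[17,20]} hit by 19; {[20,24]} hit by 24.
Points: 2, 7, 11, 19, 24 (5 total).

2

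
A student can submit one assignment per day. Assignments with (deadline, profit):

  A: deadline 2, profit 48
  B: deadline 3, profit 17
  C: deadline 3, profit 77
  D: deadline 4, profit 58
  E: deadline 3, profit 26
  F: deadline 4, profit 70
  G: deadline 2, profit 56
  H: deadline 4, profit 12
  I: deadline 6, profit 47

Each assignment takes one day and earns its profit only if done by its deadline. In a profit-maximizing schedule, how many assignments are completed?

5

By profit: C(d3,77), F(d4,70), D(d4,58), G(d2,56), A(d2,48), I(d6,47), E(d3,26), B(d3,17), H(d4,12)
C→slot 3; F→slot 4; D→slot 2; G→slot 1; A skipped; I→slot 6; E skipped; B skipped; H skipped.
5 of 9 scheduled.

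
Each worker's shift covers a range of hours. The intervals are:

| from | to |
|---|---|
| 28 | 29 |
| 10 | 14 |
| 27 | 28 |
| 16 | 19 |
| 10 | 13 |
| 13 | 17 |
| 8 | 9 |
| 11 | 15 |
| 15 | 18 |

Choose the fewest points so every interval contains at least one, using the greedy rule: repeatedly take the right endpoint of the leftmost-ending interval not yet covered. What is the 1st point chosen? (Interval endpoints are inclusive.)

9

By right end: [8,9]  [10,13]  [10,14]  [11,15]  [13,17]  [15,18]  [16,19]  [27,28]  [28,29]
[8,9] uncovered → point at 9; [10,13] uncovered → point at 13; [15,18] uncovered → point at 18; [27,28] uncovered → point at 28.
Points: 9, 13, 18, 28 (4 total).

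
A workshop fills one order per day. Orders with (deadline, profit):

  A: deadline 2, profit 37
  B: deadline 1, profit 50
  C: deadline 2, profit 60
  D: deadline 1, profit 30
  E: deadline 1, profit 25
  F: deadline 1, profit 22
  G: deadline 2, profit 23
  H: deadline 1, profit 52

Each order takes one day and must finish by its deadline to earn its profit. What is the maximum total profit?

112

By profit: C(d2,60), H(d1,52), B(d1,50), A(d2,37), D(d1,30), E(d1,25), G(d2,23), F(d1,22)
C→slot 2; H→slot 1; B skipped; A skipped; D skipped; E skipped; G skipped; F skipped.
Profit = 52 + 60 = 112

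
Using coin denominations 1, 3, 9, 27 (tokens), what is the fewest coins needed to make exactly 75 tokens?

Greedy: take as many of the largest coin as possible, then repeat with the remainder.
75 − 2×27→21 − 2×9→3 − 1×3→0
Total coins = 2 + 2 + 1 = 5

5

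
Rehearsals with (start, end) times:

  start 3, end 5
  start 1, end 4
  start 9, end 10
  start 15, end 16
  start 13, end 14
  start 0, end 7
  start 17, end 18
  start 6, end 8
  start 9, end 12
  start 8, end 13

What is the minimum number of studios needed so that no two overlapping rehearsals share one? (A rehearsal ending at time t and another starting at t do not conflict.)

starts: [0, 1, 3, 6, 8, 9, 9, 13, 15, 17]
ends:   [4, 5, 7, 8, 10, 12, 13, 14, 16, 18]
s0→1 s1→2 s3→3  — peak 3.

3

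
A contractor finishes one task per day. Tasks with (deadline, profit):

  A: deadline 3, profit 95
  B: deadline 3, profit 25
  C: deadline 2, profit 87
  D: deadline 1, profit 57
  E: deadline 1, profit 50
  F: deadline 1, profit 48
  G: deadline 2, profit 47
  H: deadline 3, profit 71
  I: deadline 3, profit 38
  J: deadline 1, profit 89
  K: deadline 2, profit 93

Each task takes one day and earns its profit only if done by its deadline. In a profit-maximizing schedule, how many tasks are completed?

By profit: A(d3,95), K(d2,93), J(d1,89), C(d2,87), H(d3,71), D(d1,57), E(d1,50), F(d1,48), G(d2,47), I(d3,38), B(d3,25)
A→slot 3; K→slot 2; J→slot 1; C skipped; H skipped; D skipped; E skipped; F skipped; G skipped; I skipped; B skipped.
3 of 11 scheduled.

3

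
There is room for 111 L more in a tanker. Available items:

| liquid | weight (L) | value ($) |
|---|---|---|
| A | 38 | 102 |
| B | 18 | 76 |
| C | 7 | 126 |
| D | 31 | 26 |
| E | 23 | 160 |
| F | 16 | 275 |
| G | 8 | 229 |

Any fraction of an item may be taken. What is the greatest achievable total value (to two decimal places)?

968.84

Sort by value per unit weight and fill in that order.
Ratios (sorted): G 28.62, C 18.00, F 17.19, E 6.96, B 4.22, A 2.68, D 0.84
take G (8 @ 229); take C (7 @ 126); take F (16 @ 275); take E (23 @ 160); take B (18 @ 76); take A (38 @ 102); take 1/31 of D → 0.84. Capacity used 111/111.
Total value = 968.84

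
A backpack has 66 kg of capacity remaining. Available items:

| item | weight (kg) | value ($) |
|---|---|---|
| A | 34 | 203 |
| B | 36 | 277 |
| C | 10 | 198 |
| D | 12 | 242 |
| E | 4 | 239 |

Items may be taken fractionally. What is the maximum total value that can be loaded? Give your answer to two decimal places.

Ratios (sorted): E 59.75, D 20.17, C 19.80, B 7.69, A 5.97
take E (4 @ 239); take D (12 @ 242); take C (10 @ 198); take B (36 @ 277); take 4/34 of A → 23.88. Capacity used 66/66.
Total value = 979.88

979.88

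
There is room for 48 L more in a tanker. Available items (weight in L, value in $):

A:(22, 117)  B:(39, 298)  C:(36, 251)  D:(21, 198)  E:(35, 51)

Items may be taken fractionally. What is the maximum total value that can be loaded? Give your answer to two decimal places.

Sort by value per unit weight and fill in that order.
Order: D (198/21=9.43) > B (298/39=7.64) > C (251/36=6.97) > A (117/22=5.32) > E (51/35=1.46)
Fill: take D (21 @ 198) → take 27/39 of B → 206.31; 48/48 used.
Total value = 404.31

404.31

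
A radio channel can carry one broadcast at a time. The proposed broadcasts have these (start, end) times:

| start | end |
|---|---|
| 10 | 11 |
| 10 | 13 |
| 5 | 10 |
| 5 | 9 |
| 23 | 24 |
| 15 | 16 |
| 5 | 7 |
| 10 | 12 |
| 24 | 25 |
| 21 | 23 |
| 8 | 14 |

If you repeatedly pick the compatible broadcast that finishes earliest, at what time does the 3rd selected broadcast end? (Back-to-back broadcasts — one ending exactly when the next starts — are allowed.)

16

By end time: (5,7), (5,9), (5,10), (10,11), (10,12), (10,13), (8,14), (15,16), (21,23), (23,24), (24,25).
Pick (5,7); next start ≥ 7 → (10,11); next start ≥ 11 → (15,16); next start ≥ 16 → (21,23); next start ≥ 23 → (23,24); next start ≥ 24 → (24,25).
Selected: (5,7) (10,11) (15,16) (21,23) (23,24) (24,25)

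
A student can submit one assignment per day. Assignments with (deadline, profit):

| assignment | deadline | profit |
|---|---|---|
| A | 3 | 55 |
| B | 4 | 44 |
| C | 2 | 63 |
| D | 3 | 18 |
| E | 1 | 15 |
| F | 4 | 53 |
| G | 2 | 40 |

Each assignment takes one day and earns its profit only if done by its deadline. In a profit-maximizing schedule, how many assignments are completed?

Take jobs in profit order; each goes to the latest open slot no later than its deadline.
By profit: C(d2,63), A(d3,55), F(d4,53), B(d4,44), G(d2,40), D(d3,18), E(d1,15)
C→slot 2; A→slot 3; F→slot 4; B→slot 1; G skipped; D skipped; E skipped.
4 of 7 scheduled.

4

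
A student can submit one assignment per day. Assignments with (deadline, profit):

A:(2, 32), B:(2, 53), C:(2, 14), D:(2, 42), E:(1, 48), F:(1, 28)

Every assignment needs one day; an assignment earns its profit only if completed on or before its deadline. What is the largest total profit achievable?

101

By profit: B(d2,53), E(d1,48), D(d2,42), A(d2,32), F(d1,28), C(d2,14)
B→slot 2; E→slot 1; D skipped; A skipped; F skipped; C skipped.
Profit = 48 + 53 = 101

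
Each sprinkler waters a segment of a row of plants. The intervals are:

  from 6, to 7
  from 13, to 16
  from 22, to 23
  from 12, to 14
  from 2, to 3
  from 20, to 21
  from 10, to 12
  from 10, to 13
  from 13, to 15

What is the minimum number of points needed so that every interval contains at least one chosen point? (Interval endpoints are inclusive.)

6

Sort by right endpoint; whenever an interval is uncovered, place a point at its right end.
By right end: [2,3]  [6,7]  [10,12]  [10,13]  [12,14]  [13,15]  [13,16]  [20,21]  [22,23]
[2,3] uncovered → point at 3; [6,7] uncovered → point at 7; [10,12] uncovered → point at 12; [13,15] uncovered → point at 15; [20,21] uncovered → point at 21; [22,23] uncovered → point at 23.
Points: 3, 7, 12, 15, 21, 23 (6 total).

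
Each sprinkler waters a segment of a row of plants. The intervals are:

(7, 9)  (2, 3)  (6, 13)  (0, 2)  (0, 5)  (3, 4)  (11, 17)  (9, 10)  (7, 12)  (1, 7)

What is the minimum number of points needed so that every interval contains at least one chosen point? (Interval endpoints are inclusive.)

Sort by right endpoint; whenever an interval is uncovered, place a point at its right end.
Sorted: [0,2] [2,3] [3,4] [0,5] [1,7] [7,9] [9,10] [7,12] [6,13] [11,17]
{[0,2],[2,3]} hit by 2; {[3,4],[0,5],[1,7]} hit by 4; {[7,9],[9,10],[7,12],[6,13]} hit by 9; {[11,17]} hit by 17.
Points: 2, 4, 9, 17 (4 total).

4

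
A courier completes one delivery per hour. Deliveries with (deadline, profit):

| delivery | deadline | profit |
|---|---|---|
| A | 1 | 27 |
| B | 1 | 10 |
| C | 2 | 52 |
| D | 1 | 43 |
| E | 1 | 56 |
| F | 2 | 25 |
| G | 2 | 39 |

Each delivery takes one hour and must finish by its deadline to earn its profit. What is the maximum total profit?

Sort by profit descending; place each in the latest free slot ≤ its deadline.
Profit order: E=56 C=52 D=43 G=39 A=27 F=25 B=10
Assign: E→slot 1, C→slot 2, D skipped, G skipped, A skipped, F skipped, B skipped.
Slots: [1:E] [2:C]
Profit = 56 + 52 = 108

108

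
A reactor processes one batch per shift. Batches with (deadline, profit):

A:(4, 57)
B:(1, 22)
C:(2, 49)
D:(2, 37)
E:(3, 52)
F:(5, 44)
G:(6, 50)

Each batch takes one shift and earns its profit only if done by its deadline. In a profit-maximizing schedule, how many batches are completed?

6

By profit: A(d4,57), E(d3,52), G(d6,50), C(d2,49), F(d5,44), D(d2,37), B(d1,22)
A→slot 4; E→slot 3; G→slot 6; C→slot 2; F→slot 5; D→slot 1; B skipped.
6 of 7 scheduled.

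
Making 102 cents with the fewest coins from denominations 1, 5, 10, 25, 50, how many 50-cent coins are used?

Greedy: take as many of the largest coin as possible, then repeat with the remainder.
102 − 2×50→2 − 2×1→0
Count of 50: 2

2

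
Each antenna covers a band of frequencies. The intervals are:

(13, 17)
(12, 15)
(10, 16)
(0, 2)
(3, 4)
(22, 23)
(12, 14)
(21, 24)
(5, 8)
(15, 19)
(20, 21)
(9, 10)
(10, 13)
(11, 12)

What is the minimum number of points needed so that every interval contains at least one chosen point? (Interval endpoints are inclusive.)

8

Process intervals by earliest right end; each time one isn't hit yet, stab at its right endpoint.
By right end: [0,2]  [3,4]  [5,8]  [9,10]  [11,12]  [10,13]  [12,14]  [12,15]  [10,16]  [13,17]  [15,19]  [20,21]  [22,23]  [21,24]
[0,2] uncovered → point at 2; [3,4] uncovered → point at 4; [5,8] uncovered → point at 8; [9,10] uncovered → point at 10; [11,12] uncovered → point at 12; [13,17] uncovered → point at 17; [20,21] uncovered → point at 21; [22,23] uncovered → point at 23.
Points: 2, 4, 8, 10, 12, 17, 21, 23 (8 total).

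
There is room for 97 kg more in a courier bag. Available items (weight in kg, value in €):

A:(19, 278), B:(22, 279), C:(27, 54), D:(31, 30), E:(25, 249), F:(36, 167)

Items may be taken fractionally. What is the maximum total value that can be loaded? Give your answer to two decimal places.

949.81

Sort by value per unit weight and fill in that order.
Ratios (sorted): A 14.63, B 12.68, E 9.96, F 4.64, C 2.00, D 0.97
take A (19 @ 278); take B (22 @ 279); take E (25 @ 249); take 31/36 of F → 143.81. Capacity used 97/97.
Total value = 949.81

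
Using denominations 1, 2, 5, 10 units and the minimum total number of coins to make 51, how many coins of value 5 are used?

Greedy: take as many of the largest coin as possible, then repeat with the remainder.
51 − 5×10→1 − 1×1→0
Count of 5: 0

0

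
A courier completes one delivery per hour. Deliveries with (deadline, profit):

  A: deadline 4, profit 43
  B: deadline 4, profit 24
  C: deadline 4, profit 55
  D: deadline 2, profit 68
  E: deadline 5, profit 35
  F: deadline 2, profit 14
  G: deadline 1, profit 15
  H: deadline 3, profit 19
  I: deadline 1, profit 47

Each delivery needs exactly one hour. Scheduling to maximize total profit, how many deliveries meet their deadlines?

Sort by profit descending; place each in the latest free slot ≤ its deadline.
By profit: D(d2,68), C(d4,55), I(d1,47), A(d4,43), E(d5,35), B(d4,24), H(d3,19), G(d1,15), F(d2,14)
D→slot 2; C→slot 4; I→slot 1; A→slot 3; E→slot 5; B skipped; H skipped; G skipped; F skipped.
5 of 9 scheduled.

5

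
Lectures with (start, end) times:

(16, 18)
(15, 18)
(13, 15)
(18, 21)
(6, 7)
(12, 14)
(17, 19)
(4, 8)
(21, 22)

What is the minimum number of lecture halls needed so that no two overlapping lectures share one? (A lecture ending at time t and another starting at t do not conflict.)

3

The answer is the maximum number of intervals overlapping at any instant.
Events (time:±→running): 4:+→1 6:+→2 7:-→1 8:-→0 12:+→1 13:+→2 14:-→1 15:-→0 15:+→1 16:+→2 17:+→3 … peak 3.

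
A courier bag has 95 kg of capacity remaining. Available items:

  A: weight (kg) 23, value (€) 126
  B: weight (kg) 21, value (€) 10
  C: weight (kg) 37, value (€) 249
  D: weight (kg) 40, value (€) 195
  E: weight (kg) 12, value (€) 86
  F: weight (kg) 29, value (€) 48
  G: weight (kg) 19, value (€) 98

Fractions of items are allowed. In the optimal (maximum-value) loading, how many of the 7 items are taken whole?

Ratios (sorted): E 7.17, C 6.73, A 5.48, G 5.16, D 4.88, F 1.66, B 0.48
take E (12 @ 86); take C (37 @ 249); take A (23 @ 126); take G (19 @ 98); take 4/40 of D → 19.50. Capacity used 95/95.
4 item(s) taken whole; one partial (take 4/40 of D).

4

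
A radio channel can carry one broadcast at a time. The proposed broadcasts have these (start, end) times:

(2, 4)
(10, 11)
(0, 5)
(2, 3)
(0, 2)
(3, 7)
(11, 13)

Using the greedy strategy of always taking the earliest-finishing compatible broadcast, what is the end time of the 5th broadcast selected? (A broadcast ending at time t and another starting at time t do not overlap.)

13

Sorted by end: (0,2)  (2,3)  (2,4)  (0,5)  (3,7)  (10,11)  (11,13)
take (0,2); take (2,3); take (3,7); take (10,11); take (11,13).
Selected: (0,2) (2,3) (3,7) (10,11) (11,13)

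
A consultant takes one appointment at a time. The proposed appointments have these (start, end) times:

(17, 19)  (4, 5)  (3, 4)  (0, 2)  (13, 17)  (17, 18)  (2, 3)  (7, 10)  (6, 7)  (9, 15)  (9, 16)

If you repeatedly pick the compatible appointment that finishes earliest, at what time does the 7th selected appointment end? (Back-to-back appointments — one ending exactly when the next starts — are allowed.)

Sort by end time and greedily take each interval whose start is ≥ the last chosen end.
By end time: (0,2), (2,3), (3,4), (4,5), (6,7), (7,10), (9,15), (9,16), (13,17), (17,18), (17,19).
Pick (0,2); next start ≥ 2 → (2,3); next start ≥ 3 → (3,4); next start ≥ 4 → (4,5); next start ≥ 5 → (6,7); next start ≥ 7 → (7,10); next start ≥ 10 → (13,17); next start ≥ 17 → (17,18).
Selected: (0,2) (2,3) (3,4) (4,5) (6,7) (7,10) (13,17) (17,18)

17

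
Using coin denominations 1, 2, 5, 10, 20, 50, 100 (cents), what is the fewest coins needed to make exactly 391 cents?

7

391 − 3×100→91 − 1×50→41 − 2×20→1 − 1×1→0
Total coins = 3 + 1 + 2 + 1 = 7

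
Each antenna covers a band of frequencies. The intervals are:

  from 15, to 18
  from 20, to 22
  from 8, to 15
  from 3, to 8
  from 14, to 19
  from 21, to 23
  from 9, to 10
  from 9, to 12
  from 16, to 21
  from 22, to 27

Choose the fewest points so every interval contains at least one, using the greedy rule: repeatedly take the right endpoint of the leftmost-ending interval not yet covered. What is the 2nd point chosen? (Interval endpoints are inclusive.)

10

By right end: [3,8]  [9,10]  [9,12]  [8,15]  [15,18]  [14,19]  [16,21]  [20,22]  [21,23]  [22,27]
[3,8] uncovered → point at 8; [9,10] uncovered → point at 10; [15,18] uncovered → point at 18; [20,22] uncovered → point at 22.
Points: 8, 10, 18, 22 (4 total).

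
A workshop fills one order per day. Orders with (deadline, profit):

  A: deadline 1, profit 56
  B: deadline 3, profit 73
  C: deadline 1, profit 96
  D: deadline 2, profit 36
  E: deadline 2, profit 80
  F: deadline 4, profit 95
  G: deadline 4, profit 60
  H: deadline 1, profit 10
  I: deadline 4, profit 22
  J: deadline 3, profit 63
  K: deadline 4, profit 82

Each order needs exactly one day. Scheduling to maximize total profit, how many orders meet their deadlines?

Sort by profit descending; place each in the latest free slot ≤ its deadline.
Profit order: C=96 F=95 K=82 E=80 B=73 J=63 G=60 A=56 D=36 I=22 H=10
Assign: C→slot 1, F→slot 4, K→slot 3, E→slot 2, B skipped, J skipped, G skipped, A skipped, D skipped, I skipped, H skipped.
Slots: [1:C] [2:E] [3:K] [4:F]
4 of 11 scheduled.

4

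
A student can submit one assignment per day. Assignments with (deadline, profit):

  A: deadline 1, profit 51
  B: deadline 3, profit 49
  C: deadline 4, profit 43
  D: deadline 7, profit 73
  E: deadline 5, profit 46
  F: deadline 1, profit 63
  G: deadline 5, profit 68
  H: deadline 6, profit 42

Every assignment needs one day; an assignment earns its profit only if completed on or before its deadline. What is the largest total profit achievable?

384

By profit: D(d7,73), G(d5,68), F(d1,63), A(d1,51), B(d3,49), E(d5,46), C(d4,43), H(d6,42)
D→slot 7; G→slot 5; F→slot 1; A skipped; B→slot 3; E→slot 4; C→slot 2; H→slot 6.
Profit = 63 + 43 + 49 + 46 + 68 + 42 + 73 = 384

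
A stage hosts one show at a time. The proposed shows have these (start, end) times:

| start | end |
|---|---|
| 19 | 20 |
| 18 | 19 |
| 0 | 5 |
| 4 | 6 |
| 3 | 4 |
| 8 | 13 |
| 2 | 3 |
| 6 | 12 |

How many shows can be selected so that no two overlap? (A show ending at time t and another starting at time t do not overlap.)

Sorted by end: (2,3)  (3,4)  (0,5)  (4,6)  (6,12)  (8,13)  (18,19)  (19,20)
take (2,3); take (3,4); take (4,6); take (6,12); take (18,19); take (19,20).
Selected 6 shows.

6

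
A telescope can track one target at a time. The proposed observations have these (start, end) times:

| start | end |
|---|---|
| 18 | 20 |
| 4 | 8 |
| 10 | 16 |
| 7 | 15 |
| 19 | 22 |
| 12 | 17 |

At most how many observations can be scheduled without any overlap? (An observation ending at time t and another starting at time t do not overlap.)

3

Sorted by end: (4,8)  (7,15)  (10,16)  (12,17)  (18,20)  (19,22)
take (4,8); skip (7,15); take (10,16); take (18,20).
Selected 3 observations.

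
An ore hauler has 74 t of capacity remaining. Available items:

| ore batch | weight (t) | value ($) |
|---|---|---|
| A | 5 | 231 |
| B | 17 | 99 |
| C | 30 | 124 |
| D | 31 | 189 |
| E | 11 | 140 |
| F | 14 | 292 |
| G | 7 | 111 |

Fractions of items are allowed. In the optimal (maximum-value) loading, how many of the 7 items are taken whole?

5

Sort by value per unit weight and fill in that order.
Order: A (231/5=46.20) > F (292/14=20.86) > G (111/7=15.86) > E (140/11=12.73) > D (189/31=6.10) > B (99/17=5.82) > C (124/30=4.13)
Fill: take A (5 @ 231) → take F (14 @ 292) → take G (7 @ 111) → take E (11 @ 140) → take D (31 @ 189) → take 6/17 of B → 34.94; 74/74 used.
5 item(s) taken whole; one partial (take 6/17 of B).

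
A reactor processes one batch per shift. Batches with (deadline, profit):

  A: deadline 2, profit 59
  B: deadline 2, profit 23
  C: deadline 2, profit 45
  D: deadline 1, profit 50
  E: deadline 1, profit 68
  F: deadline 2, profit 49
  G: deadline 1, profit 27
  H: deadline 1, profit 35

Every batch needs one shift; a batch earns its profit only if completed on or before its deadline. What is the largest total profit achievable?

127

Profit order: E=68 A=59 D=50 F=49 C=45 H=35 G=27 B=23
Assign: E→slot 1, A→slot 2, D skipped, F skipped, C skipped, H skipped, G skipped, B skipped.
Slots: [1:E] [2:A]
Profit = 68 + 59 = 127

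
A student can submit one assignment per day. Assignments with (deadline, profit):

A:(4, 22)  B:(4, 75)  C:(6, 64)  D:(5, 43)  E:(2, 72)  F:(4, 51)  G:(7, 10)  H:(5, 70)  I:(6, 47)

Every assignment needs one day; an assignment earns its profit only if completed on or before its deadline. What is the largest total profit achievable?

389

By profit: B(d4,75), E(d2,72), H(d5,70), C(d6,64), F(d4,51), I(d6,47), D(d5,43), A(d4,22), G(d7,10)
B→slot 4; E→slot 2; H→slot 5; C→slot 6; F→slot 3; I→slot 1; D skipped; A skipped; G→slot 7.
Profit = 47 + 72 + 51 + 75 + 70 + 64 + 10 = 389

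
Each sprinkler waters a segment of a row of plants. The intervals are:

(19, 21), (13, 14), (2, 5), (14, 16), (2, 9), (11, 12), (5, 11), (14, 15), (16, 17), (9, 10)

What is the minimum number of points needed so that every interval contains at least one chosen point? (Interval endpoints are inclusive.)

Process intervals by earliest right end; each time one isn't hit yet, stab at its right endpoint.
Sorted: [2,5] [2,9] [9,10] [5,11] [11,12] [13,14] [14,15] [14,16] [16,17] [19,21]
{[2,5],[2,9]} hit by 5; {[9,10],[5,11]} hit by 10; {[11,12]} hit by 12; {[13,14],[14,15],[14,16]} hit by 14; {[16,17]} hit by 17; {[19,21]} hit by 21.
Points: 5, 10, 12, 14, 17, 21 (6 total).

6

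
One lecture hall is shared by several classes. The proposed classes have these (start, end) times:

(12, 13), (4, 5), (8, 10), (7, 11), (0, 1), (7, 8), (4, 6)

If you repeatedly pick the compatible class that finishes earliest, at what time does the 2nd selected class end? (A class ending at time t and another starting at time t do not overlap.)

Sorted by end: (0,1)  (4,5)  (4,6)  (7,8)  (8,10)  (7,11)  (12,13)
take (0,1); take (4,5); skip (4,6); take (7,8); take (8,10); skip (7,11); take (12,13).
Selected: (0,1) (4,5) (7,8) (8,10) (12,13)

5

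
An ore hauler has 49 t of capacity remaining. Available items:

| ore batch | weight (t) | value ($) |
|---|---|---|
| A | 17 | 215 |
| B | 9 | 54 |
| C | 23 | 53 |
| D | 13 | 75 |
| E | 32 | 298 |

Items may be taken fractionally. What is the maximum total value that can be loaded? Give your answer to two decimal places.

Sort by value per unit weight and fill in that order.
Ratios (sorted): A 12.65, E 9.31, B 6.00, D 5.77, C 2.30
take A (17 @ 215); take E (32 @ 298). Capacity used 49/49.
Total value = 513.00

513.00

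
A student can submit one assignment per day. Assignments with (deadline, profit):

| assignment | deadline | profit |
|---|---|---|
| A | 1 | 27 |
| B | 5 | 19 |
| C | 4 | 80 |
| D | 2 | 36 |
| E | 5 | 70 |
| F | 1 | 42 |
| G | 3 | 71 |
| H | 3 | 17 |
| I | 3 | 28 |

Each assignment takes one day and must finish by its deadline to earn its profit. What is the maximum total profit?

By profit: C(d4,80), G(d3,71), E(d5,70), F(d1,42), D(d2,36), I(d3,28), A(d1,27), B(d5,19), H(d3,17)
C→slot 4; G→slot 3; E→slot 5; F→slot 1; D→slot 2; I skipped; A skipped; B skipped; H skipped.
Profit = 42 + 36 + 71 + 80 + 70 = 299

299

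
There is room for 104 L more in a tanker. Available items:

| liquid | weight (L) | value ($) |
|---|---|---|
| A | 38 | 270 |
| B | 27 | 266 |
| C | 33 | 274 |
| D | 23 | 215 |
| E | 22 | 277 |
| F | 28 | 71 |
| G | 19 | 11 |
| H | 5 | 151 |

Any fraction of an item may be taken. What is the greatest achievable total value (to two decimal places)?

Sort by value per unit weight and fill in that order.
Ratios (sorted): H 30.20, E 12.59, B 9.85, D 9.35, C 8.30, A 7.11, F 2.54, G 0.58
take H (5 @ 151); take E (22 @ 277); take B (27 @ 266); take D (23 @ 215); take 27/33 of C → 224.18. Capacity used 104/104.
Total value = 1133.18

1133.18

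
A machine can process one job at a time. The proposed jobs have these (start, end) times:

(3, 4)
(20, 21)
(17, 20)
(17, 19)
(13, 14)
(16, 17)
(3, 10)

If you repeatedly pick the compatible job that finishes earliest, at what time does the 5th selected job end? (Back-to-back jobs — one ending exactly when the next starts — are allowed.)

Sort by end time and greedily take each interval whose start is ≥ the last chosen end.
Sorted by end: (3,4)  (3,10)  (13,14)  (16,17)  (17,19)  (17,20)  (20,21)
take (3,4); skip (3,10); take (13,14); take (16,17); take (17,19); take (20,21).
Selected: (3,4) (13,14) (16,17) (17,19) (20,21)

21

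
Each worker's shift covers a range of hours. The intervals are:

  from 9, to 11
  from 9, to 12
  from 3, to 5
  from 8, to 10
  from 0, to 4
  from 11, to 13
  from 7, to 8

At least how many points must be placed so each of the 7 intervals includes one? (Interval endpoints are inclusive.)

By right end: [0,4]  [3,5]  [7,8]  [8,10]  [9,11]  [9,12]  [11,13]
[0,4] uncovered → point at 4; [7,8] uncovered → point at 8; [9,11] uncovered → point at 11.
Points: 4, 8, 11 (3 total).

3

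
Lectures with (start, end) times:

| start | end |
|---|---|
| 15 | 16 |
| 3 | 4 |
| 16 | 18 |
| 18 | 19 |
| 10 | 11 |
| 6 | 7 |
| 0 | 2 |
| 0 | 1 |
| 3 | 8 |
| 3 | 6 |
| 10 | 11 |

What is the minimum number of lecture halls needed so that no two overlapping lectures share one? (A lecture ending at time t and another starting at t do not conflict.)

The answer is the maximum number of intervals overlapping at any instant.
starts: [0, 0, 3, 3, 3, 6, 10, 10, 15, 16, 18]
ends:   [1, 2, 4, 6, 7, 8, 11, 11, 16, 18, 19]
s0→1 s0→2 e1→1 e2→0 s3→1 s3→2 s3→3  — peak 3.

3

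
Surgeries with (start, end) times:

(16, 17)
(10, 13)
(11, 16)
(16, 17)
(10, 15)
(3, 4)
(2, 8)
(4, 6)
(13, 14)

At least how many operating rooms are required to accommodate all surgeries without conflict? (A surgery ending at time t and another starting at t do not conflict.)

The answer is the maximum number of intervals overlapping at any instant.
Events (time:±→running): 2:+→1 3:+→2 4:-→1 4:+→2 6:-→1 8:-→0 10:+→1 10:+→2 11:+→3 … peak 3.

3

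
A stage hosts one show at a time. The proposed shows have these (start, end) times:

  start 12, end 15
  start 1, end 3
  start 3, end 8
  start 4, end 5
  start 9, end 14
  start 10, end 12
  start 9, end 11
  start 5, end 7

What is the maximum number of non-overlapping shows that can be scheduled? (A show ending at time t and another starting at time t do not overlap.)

5

Order by finish time; keep every interval that doesn't clash with the previous kept one.
Sorted by end: (1,3)  (4,5)  (5,7)  (3,8)  (9,11)  (10,12)  (9,14)  (12,15)
take (1,3); take (4,5); take (5,7); take (9,11); take (12,15).
Selected 5 shows.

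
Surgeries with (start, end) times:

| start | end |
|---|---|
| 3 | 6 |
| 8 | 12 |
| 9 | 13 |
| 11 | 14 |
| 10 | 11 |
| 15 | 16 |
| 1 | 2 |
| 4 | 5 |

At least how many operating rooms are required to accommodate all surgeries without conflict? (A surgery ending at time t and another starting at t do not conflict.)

3

starts: [1, 3, 4, 8, 9, 10, 11, 15]
ends:   [2, 5, 6, 11, 12, 13, 14, 16]
s1→1 e2→0 s3→1 s4→2 e5→1 e6→0 s8→1 s9→2 s10→3  — peak 3.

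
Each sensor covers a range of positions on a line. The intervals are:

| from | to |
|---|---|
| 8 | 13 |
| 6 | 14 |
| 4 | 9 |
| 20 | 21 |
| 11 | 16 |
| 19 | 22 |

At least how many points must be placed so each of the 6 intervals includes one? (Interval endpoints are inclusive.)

3

Process intervals by earliest right end; each time one isn't hit yet, stab at its right endpoint.
Sorted: [4,9] [8,13] [6,14] [11,16] [20,21] [19,22]
{[4,9],[8,13],[6,14]} hit by 9; {[11,16]} hit by 16; {[20,21],[19,22]} hit by 21.
Points: 9, 16, 21 (3 total).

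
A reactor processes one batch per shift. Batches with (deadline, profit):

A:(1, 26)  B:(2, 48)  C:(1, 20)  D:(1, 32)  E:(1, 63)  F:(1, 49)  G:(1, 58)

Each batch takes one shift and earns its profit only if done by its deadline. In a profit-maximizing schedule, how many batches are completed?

2

Profit order: E=63 G=58 F=49 B=48 D=32 A=26 C=20
Assign: E→slot 1, G skipped, F skipped, B→slot 2, D skipped, A skipped, C skipped.
Slots: [1:E] [2:B]
2 of 7 scheduled.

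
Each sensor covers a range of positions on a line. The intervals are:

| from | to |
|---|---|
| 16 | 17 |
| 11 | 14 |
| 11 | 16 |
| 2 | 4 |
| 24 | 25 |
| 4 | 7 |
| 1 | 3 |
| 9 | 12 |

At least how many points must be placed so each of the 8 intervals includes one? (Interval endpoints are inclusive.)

5

Sort by right endpoint; whenever an interval is uncovered, place a point at its right end.
By right end: [1,3]  [2,4]  [4,7]  [9,12]  [11,14]  [11,16]  [16,17]  [24,25]
[1,3] uncovered → point at 3; [4,7] uncovered → point at 7; [9,12] uncovered → point at 12; [16,17] uncovered → point at 17; [24,25] uncovered → point at 25.
Points: 3, 7, 12, 17, 25 (5 total).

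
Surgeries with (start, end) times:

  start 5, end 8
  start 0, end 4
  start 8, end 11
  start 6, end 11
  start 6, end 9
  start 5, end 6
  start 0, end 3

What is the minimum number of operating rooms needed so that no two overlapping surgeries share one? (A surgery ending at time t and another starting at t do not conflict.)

starts: [0, 0, 5, 5, 6, 6, 8]
ends:   [3, 4, 6, 8, 9, 11, 11]
s0→1 s0→2 e3→1 e4→0 s5→1 s5→2 e6→1 s6→2 s6→3  — peak 3.

3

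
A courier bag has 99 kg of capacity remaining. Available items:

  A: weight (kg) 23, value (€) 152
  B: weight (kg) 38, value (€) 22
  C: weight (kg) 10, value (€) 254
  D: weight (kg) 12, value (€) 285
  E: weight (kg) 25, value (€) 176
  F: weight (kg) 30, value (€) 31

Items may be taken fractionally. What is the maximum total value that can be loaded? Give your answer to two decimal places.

Sort by value per unit weight and fill in that order.
Ratios (sorted): C 25.40, D 23.75, E 7.04, A 6.61, F 1.03, B 0.58
take C (10 @ 254); take D (12 @ 285); take E (25 @ 176); take A (23 @ 152); take 29/30 of F → 29.97. Capacity used 99/99.
Total value = 896.97

896.97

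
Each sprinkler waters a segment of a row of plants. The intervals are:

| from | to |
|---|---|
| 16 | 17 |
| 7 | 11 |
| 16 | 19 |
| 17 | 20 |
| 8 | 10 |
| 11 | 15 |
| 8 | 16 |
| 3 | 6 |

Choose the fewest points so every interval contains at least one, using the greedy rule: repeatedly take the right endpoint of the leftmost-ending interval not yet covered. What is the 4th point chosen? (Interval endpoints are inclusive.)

17

Process intervals by earliest right end; each time one isn't hit yet, stab at its right endpoint.
Sorted: [3,6] [8,10] [7,11] [11,15] [8,16] [16,17] [16,19] [17,20]
{[3,6]} hit by 6; {[8,10],[7,11]} hit by 10; {[11,15],[8,16]} hit by 15; {[16,17],[16,19],[17,20]} hit by 17.
Points: 6, 10, 15, 17 (4 total).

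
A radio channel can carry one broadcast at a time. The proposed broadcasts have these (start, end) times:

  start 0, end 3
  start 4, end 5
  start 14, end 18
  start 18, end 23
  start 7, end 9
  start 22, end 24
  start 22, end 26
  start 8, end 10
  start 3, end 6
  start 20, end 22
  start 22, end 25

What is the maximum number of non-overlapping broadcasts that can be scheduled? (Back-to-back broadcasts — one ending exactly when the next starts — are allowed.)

Sort by end time and greedily take each interval whose start is ≥ the last chosen end.
Sorted by end: (0,3)  (4,5)  (3,6)  (7,9)  (8,10)  (14,18)  (20,22)  (18,23)  (22,24)  (22,25)  (22,26)
take (0,3); take (4,5); skip (3,6); take (7,9); skip (8,10); take (14,18); take (20,22); skip (18,23); take (22,24); skip (22,25).
Selected 6 broadcasts.

6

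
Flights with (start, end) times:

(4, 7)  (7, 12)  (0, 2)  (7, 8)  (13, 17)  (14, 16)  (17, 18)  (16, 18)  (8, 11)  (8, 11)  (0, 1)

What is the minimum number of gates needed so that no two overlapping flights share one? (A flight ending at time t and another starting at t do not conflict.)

3

Count concurrent intervals with a sweep; the peak is the room count.
Events (time:±→running): 0:+→1 0:+→2 1:-→1 2:-→0 4:+→1 7:-→0 7:+→1 7:+→2 8:-→1 8:+→2 8:+→3 … peak 3.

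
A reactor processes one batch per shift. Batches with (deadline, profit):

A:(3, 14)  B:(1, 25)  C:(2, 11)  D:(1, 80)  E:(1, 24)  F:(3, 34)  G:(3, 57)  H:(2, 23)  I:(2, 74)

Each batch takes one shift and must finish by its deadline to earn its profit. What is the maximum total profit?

211

Take jobs in profit order; each goes to the latest open slot no later than its deadline.
By profit: D(d1,80), I(d2,74), G(d3,57), F(d3,34), B(d1,25), E(d1,24), H(d2,23), A(d3,14), C(d2,11)
D→slot 1; I→slot 2; G→slot 3; F skipped; B skipped; E skipped; H skipped; A skipped; C skipped.
Profit = 80 + 74 + 57 = 211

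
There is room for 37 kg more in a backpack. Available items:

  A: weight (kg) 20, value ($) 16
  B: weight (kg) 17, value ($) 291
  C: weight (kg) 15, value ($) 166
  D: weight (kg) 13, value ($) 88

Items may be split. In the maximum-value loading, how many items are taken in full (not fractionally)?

2

Greedy by value/weight ratio, highest first.
Ratios (sorted): B 17.12, C 11.07, D 6.77, A 0.80
take B (17 @ 291); take C (15 @ 166); take 5/13 of D → 33.85. Capacity used 37/37.
2 item(s) taken whole; one partial (take 5/13 of D).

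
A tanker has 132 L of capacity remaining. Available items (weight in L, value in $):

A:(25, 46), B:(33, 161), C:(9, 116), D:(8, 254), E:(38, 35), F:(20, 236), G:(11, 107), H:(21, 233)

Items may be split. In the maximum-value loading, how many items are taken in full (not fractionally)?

7

Ratios (sorted): D 31.75, C 12.89, F 11.80, H 11.10, G 9.73, B 4.88, A 1.84, E 0.92
take D (8 @ 254); take C (9 @ 116); take F (20 @ 236); take H (21 @ 233); take G (11 @ 107); take B (33 @ 161); take A (25 @ 46); take 5/38 of E → 4.61. Capacity used 132/132.
7 item(s) taken whole; one partial (take 5/38 of E).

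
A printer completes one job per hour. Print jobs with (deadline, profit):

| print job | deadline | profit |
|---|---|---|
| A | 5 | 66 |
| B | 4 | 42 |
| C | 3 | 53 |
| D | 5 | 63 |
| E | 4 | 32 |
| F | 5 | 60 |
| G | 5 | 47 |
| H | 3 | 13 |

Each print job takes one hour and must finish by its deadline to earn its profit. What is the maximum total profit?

289

Profit order: A=66 D=63 F=60 C=53 G=47 B=42 E=32 H=13
Assign: A→slot 5, D→slot 4, F→slot 3, C→slot 2, G→slot 1, B skipped, E skipped, H skipped.
Slots: [1:G] [2:C] [3:F] [4:D] [5:A]
Profit = 47 + 53 + 60 + 63 + 66 = 289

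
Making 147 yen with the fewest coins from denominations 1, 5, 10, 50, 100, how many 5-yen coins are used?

1

Use the largest denomination that fits, subtract, and repeat.
147 = 1×100 + 4×10 + 1×5 + 2×1
Count of 5: 1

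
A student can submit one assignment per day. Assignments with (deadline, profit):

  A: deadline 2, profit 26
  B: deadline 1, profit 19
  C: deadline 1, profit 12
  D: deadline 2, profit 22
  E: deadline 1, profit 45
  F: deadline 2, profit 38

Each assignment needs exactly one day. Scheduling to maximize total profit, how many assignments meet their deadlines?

Take jobs in profit order; each goes to the latest open slot no later than its deadline.
By profit: E(d1,45), F(d2,38), A(d2,26), D(d2,22), B(d1,19), C(d1,12)
E→slot 1; F→slot 2; A skipped; D skipped; B skipped; C skipped.
2 of 6 scheduled.

2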